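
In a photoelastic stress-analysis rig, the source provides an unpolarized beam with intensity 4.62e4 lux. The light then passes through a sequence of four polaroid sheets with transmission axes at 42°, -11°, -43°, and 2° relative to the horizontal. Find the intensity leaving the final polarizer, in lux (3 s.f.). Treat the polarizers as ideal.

I ≈ 3010 lux

Unpolarized light through the first polarizer → I₁ = 4.62e4 lux/2 = 2.31e+04 lux, polarized at 42°.
I₂ = I₁ · cos²(53°) = 2.31e+04 · 0.3622 = 8366 lux.
I₃ = I₂ · cos²(32°) = 8366 · 0.7192 = 6017 lux.
I₄ = I₃ · cos²(45°) = 6017 · 0.5 = 3008 lux.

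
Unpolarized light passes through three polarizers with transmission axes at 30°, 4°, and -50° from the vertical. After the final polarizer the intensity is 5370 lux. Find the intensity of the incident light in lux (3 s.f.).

I₀ ≈ 3.85e4 lux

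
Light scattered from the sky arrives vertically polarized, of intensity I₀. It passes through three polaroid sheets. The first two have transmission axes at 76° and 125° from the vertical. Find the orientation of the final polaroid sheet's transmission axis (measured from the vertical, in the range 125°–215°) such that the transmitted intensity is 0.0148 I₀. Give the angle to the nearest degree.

I₁ = I₀ cos²(76° − 0°) = I₀ cos²(76°) = 0.05853 I₀.
I₂ = I₁ cos²(125° − 76°) = 0.05853 I₀ · cos²(49°) = 0.02519 I₀.
Need I₃/I₀ = 0.0148, so cos²(θ − 125°) = 0.0148 / 0.02519 = 0.5875.
θ − 125° = arccos(√0.5875) = 40.0°, giving θ ≈ 125 + 40.0 = 165.0°.

θ ≈ 165°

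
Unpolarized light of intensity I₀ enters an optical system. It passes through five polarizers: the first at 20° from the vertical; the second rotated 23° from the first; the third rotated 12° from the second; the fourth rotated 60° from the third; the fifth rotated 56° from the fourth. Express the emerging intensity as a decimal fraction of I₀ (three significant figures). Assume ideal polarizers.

≈ 0.0317 I₀

Unpolarized light through the first polarizer → I₁ = ½ I₀, now polarized at 20°.
I₂ = I₁ cos²(23°) = 0.5 · 0.8473 I₀ = 0.4237 I₀.
I₃ = I₂ cos²(12°) = 0.4237 · 0.9568 I₀ = 0.4054 I₀.
I₄ = I₃ cos²(60°) = 0.4054 · 0.25 I₀ = 0.1013 I₀.
I₅ = I₄ cos²(56°) = 0.1013 · 0.3127 I₀ = 0.03169 I₀.
Transmitted fraction = 0.03169.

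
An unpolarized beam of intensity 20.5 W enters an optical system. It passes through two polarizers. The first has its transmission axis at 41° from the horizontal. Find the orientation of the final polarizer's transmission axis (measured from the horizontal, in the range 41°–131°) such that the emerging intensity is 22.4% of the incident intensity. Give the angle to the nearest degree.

Unpolarized light through the first polarizer → I₁ = ½ I₀, now polarized at 41°.
Need I₂/I₀ = 0.224, so cos²(θ − 41°) = 0.224 / 0.5 = 0.448.
θ − 41° = arccos(√0.448) = 48.0°, giving θ ≈ 41 + 48.0 = 89.0°.

θ ≈ 89°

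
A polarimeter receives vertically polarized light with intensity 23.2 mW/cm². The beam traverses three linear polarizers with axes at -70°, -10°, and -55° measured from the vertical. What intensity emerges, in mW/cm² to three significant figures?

I ≈ 0.339 mW/cm²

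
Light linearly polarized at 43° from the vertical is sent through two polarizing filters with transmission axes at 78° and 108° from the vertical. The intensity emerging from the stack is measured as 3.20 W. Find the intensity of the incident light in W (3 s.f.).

I₀ ≈ 6.36 W

By Malus's law, I₁ = I₀ cos²(78° − 43°) = I₀ cos²(35°) = 0.671 I₀.
I₂ = I₁ cos²(108° − 78°) = 0.671 I₀ · cos²(30°) = 0.5033 I₀.
So 3.20 W = 0.5033 I₀, giving I₀ = 3.20/0.5033 = 6.359 W.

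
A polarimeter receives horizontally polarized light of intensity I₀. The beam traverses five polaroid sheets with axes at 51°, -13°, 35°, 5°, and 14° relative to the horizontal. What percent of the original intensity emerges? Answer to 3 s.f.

≈ 2.49%

I₁ = I₀ cos²(51° − 0°) = I₀ cos²(51°) = 0.396 I₀.
I₂ = I₁ cos²(-13° − 51°) = 0.396 I₀ · cos²(64°) = 0.07611 I₀.
I₃ = I₂ cos²(35° + 13°) = 0.07611 I₀ · cos²(48°) = 0.03408 I₀.
I₄ = I₃ cos²(5° − 35°) = 0.03408 I₀ · cos²(30°) = 0.02556 I₀.
I₅ = I₄ cos²(14° − 5°) = 0.02556 I₀ · cos²(9°) = 0.02493 I₀.
That is 2.493% of the incident intensity.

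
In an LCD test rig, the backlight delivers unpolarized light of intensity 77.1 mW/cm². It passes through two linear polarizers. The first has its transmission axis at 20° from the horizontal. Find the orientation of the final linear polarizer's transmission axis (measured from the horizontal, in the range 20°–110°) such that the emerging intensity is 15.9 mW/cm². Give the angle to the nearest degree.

θ ≈ 70°

Unpolarized light through the first polarizer → I₁ = ½ I₀, now polarized at 20°.
Target fraction: 15.9 / 77.1 mW/cm² = 0.2062 of I₀.
Need I₂/I₀ = 0.2062, so cos²(θ − 20°) = 0.2062 / 0.5 = 0.4125.
θ − 20° = arccos(√0.4125) = 50.0°, giving θ ≈ 20 + 50.0 = 70.0°.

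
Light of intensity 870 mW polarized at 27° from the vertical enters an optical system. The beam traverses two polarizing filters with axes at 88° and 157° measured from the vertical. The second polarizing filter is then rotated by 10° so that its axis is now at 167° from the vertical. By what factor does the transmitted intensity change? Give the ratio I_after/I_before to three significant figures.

I_new/I_old ≈ 0.283

Before rotation:
By Malus's law, I₁ = I₀ cos²(88° − 27°) = I₀ cos²(61°) = 0.235 I₀.
I₂ = I₁ cos²(157° − 88°) = 0.235 I₀ · cos²(69°) = 0.03019 I₀.
After rotation:
I₁ = I₀ cos²(88° − 27°) = I₀ cos²(61°) = 0.235 I₀.
I₂ = I₁ cos²(167° − 88°) = 0.235 I₀ · cos²(79°) = 0.008557 I₀.
Ratio = 0.008557 / 0.03019 = 0.2835.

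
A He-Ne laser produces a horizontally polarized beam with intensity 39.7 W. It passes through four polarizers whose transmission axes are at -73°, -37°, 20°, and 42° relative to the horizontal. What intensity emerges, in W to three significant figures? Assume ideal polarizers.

By Malus's law, I₁ = 39.7 W · cos²(73°) = 3.394 W.
I₂ = I₁ · cos²(36°) = 3.394 · 0.6545 = 2.221 W.
I₃ = I₂ · cos²(57°) = 2.221 · 0.2966 = 0.6589 W.
I₄ = I₃ · cos²(22°) = 0.6589 · 0.8597 = 0.5664 W.

I ≈ 0.566 W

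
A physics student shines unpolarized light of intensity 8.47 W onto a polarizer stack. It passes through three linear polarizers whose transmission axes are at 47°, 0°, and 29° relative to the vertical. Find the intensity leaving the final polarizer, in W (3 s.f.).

I ≈ 1.51 W

Unpolarized light through the first polarizer → I₁ = 8.47 W/2 = 4.235 W, polarized at 47°.
I₂ = I₁ · cos²(47°) = 4.235 · 0.4651 = 1.97 W.
I₃ = I₂ · cos²(29°) = 1.97 · 0.765 = 1.507 W.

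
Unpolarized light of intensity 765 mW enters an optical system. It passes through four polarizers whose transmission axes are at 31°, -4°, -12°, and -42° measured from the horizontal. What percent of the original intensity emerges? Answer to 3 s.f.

≈ 24.7%

Unpolarized light through the first polarizer → I₁ = 765 mW/2 = 382.5 mW, polarized at 31°.
I₂ = I₁ · cos²(35°) = 382.5 · 0.671 = 256.7 mW.
I₃ = I₂ · cos²(8°) = 256.7 · 0.9806 = 251.7 mW.
I₄ = I₃ · cos²(30°) = 251.7 · 0.75 = 188.8 mW.
That is 24.68% of the incident intensity.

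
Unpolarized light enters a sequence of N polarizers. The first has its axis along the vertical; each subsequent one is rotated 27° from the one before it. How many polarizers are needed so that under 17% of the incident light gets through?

First polarizer halves the unpolarized light: factor 1/2.
Each further stage multiplies by cos²(27°) = 0.7939.
After N polarizers: T = 0.5·0.7939^(N−1). Require T < 0.17 ⇒ N−1 > ln(0.17/0.5)/ln(0.7939) = 4.67, so N−1 ≥ 5 and N = 6.
Check: N=6 gives T = 0.1577 < 0.17; N=5 gives T = 0.1986.

N = 6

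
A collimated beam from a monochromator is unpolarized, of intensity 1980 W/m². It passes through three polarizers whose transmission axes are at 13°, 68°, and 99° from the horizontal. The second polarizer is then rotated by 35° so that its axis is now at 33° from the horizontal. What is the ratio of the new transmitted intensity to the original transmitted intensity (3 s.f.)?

Before rotation:
Unpolarized light through the first polarizer → I₁ = ½ I₀, now polarized at 13°.
I₂ = I₁ cos²(68° − 13°) = 0.5 I₀ · cos²(55°) = 0.1645 I₀.
I₃ = I₂ cos²(99° − 68°) = 0.1645 I₀ · cos²(31°) = 0.1209 I₀.
After rotation:
Unpolarized light through the first polarizer → I₁ = ½ I₀, now polarized at 13°.
I₂ = I₁ cos²(33° − 13°) = 0.5 I₀ · cos²(20°) = 0.4415 I₀.
I₃ = I₂ cos²(99° − 33°) = 0.4415 I₀ · cos²(66°) = 0.07304 I₀.
Ratio = 0.07304 / 0.1209 = 0.6043.

I_new/I_old ≈ 0.604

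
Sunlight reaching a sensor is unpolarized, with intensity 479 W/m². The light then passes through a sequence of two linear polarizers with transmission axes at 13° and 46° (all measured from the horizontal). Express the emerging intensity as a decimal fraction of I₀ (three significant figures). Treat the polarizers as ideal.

Unpolarized light through the first polarizer → I₁ = 479 W/m²/2 = 239.5 W/m², polarized at 13°.
I₂ = I₁ · cos²(33°) = 239.5 · 0.7034 = 168.5 W/m².
Transmitted fraction = 0.3517.

I/I₀ ≈ 0.352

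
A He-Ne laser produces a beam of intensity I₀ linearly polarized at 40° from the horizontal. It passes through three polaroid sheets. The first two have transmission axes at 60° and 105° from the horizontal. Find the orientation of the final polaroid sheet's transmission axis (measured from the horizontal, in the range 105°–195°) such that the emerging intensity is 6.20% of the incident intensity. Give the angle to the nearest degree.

I₁ = I₀ cos²(60° − 40°) = I₀ cos²(20°) = 0.883 I₀.
I₂ = I₁ cos²(105° − 60°) = 0.883 I₀ · cos²(45°) = 0.4415 I₀.
Need I₃/I₀ = 0.062, so cos²(θ − 105°) = 0.062 / 0.4415 = 0.1404.
θ − 105° = arccos(√0.1404) = 68.0°, giving θ ≈ 105 + 68.0 = 173.0°.

θ ≈ 173°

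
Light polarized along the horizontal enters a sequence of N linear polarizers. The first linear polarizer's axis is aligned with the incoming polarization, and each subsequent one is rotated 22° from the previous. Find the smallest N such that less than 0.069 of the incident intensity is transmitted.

First polarizer is aligned with the polarization: full transmission.
Each further stage multiplies by cos²(22°) = 0.8597.
After N polarizers: T = 0.8597^(N−1). Require T < 0.069 ⇒ N−1 > ln(0.069)/ln(0.8597) = 17.68, so N−1 ≥ 18 and N = 19.
Check: N=19 gives T = 0.06576 < 0.069; N=18 gives T = 0.0765.

N = 19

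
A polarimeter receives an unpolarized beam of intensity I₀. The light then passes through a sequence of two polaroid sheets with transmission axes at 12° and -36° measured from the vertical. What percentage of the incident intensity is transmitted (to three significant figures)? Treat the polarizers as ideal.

Unpolarized light through the first polarizer → I₁ = ½ I₀, now polarized at 12°.
I₂ = I₁ cos²(-36° − 12°) = 0.5 I₀ · cos²(48°) = 0.2239 I₀.
That is 22.39% of the incident intensity.

≈ 22.4%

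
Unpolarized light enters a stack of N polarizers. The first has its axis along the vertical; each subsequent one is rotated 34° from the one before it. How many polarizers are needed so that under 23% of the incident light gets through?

N = 4

First polarizer halves the unpolarized light: factor 1/2.
Each further stage multiplies by cos²(34°) = 0.6873.
After N polarizers: T = 0.5·0.6873^(N−1). Require T < 0.23 ⇒ N−1 > ln(0.23/0.5)/ln(0.6873) = 2.07, so N−1 ≥ 3 and N = 4.
Check: N=4 gives T = 0.1623 < 0.23; N=3 gives T = 0.2362.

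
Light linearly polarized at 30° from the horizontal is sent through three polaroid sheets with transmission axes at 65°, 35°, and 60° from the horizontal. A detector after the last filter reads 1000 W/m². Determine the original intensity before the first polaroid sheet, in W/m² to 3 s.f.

I₀ ≈ 2420 W/m²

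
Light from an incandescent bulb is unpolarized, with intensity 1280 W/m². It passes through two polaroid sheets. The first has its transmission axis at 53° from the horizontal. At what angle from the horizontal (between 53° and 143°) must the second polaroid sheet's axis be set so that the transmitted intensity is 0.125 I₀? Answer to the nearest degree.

θ ≈ 113°

Unpolarized light through the first polarizer → I₁ = ½ I₀, now polarized at 53°.
Need I₂/I₀ = 0.125, so cos²(θ − 53°) = 0.125 / 0.5 = 0.25.
θ − 53° = arccos(√0.25) = 60.0°, giving θ ≈ 53 + 60.0 = 113.0°.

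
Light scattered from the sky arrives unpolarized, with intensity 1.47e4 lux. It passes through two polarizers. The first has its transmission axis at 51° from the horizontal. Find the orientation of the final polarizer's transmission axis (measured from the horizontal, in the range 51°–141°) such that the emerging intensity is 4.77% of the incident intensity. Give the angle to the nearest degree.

Unpolarized light through the first polarizer → I₁ = ½ I₀, now polarized at 51°.
Need I₂/I₀ = 0.0477, so cos²(θ − 51°) = 0.0477 / 0.5 = 0.0954.
θ − 51° = arccos(√0.0954) = 72.0°, giving θ ≈ 51 + 72.0 = 123.0°.

θ ≈ 123°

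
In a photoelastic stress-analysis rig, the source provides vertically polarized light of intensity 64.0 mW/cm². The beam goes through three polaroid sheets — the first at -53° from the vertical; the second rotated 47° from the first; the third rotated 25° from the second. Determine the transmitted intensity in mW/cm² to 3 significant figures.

I₁ = 64.0 mW/cm² · cos²(53°) = 23.18 mW/cm².
I₂ = I₁ · cos²(47°) = 23.18 · 0.4651 = 10.78 mW/cm².
I₃ = I₂ · cos²(25°) = 10.78 · 0.8214 = 8.856 mW/cm².

I ≈ 8.86 mW/cm²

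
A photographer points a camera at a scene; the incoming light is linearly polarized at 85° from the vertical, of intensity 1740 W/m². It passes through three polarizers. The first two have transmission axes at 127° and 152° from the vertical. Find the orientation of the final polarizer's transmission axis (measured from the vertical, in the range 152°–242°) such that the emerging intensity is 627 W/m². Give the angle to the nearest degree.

θ ≈ 179°

I₁ = I₀ cos²(127° − 85°) = I₀ cos²(42°) = 0.5523 I₀.
I₂ = I₁ cos²(152° − 127°) = 0.5523 I₀ · cos²(25°) = 0.4536 I₀.
Target fraction: 627 / 1740 W/m² = 0.3603 of I₀.
Need I₃/I₀ = 0.3603, so cos²(θ − 152°) = 0.3603 / 0.4536 = 0.7944.
θ − 152° = arccos(√0.7944) = 27.0°, giving θ ≈ 152 + 27.0 = 179.0°.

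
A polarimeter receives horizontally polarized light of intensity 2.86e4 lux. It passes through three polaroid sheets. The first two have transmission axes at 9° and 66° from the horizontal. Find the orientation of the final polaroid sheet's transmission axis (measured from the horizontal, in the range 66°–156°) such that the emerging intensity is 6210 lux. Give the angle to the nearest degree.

I₁ = I₀ cos²(9° − 0°) = I₀ cos²(9°) = 0.9755 I₀.
I₂ = I₁ cos²(66° − 9°) = 0.9755 I₀ · cos²(57°) = 0.2894 I₀.
Target fraction: 6210 / 2.86e4 lux = 0.2171 of I₀.
Need I₃/I₀ = 0.2171, so cos²(θ − 66°) = 0.2171 / 0.2894 = 0.7504.
θ − 66° = arccos(√0.7504) = 30.0°, giving θ ≈ 66 + 30.0 = 96.0°.

θ ≈ 96°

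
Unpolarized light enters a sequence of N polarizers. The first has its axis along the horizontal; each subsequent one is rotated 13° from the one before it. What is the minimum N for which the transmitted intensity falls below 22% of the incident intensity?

N = 17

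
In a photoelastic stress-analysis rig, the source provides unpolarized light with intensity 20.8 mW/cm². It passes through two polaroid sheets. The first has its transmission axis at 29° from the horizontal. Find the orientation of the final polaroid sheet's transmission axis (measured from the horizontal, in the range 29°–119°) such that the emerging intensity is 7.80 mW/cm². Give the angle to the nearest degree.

θ ≈ 59°

Unpolarized light through the first polarizer → I₁ = ½ I₀, now polarized at 29°.
Target fraction: 7.80 / 20.8 mW/cm² = 0.375 of I₀.
Need I₂/I₀ = 0.375, so cos²(θ − 29°) = 0.375 / 0.5 = 0.75.
θ − 29° = arccos(√0.75) = 30.0°, giving θ ≈ 29 + 30.0 = 59.0°.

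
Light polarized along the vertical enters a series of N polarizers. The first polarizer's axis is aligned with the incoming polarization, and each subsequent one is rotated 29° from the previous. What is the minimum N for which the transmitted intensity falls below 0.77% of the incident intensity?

First polarizer is aligned with the polarization: full transmission.
Each further stage multiplies by cos²(29°) = 0.765.
After N polarizers: T = 0.765^(N−1). Require T < 0.0077 ⇒ N−1 > ln(0.0077)/ln(0.765) = 18.16, so N−1 ≥ 19 and N = 20.
Check: N=20 gives T = 0.006154 < 0.0077; N=19 gives T = 0.008044.

N = 20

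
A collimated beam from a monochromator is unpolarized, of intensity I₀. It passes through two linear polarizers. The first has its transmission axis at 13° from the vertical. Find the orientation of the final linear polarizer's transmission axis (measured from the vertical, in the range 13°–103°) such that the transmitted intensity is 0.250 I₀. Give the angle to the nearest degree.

Unpolarized light through the first polarizer → I₁ = ½ I₀, now polarized at 13°.
Need I₂/I₀ = 0.25, so cos²(θ − 13°) = 0.25 / 0.5 = 0.5.
θ − 13° = arccos(√0.5) = 45.0°, giving θ ≈ 13 + 45.0 = 58.0°.

θ ≈ 58°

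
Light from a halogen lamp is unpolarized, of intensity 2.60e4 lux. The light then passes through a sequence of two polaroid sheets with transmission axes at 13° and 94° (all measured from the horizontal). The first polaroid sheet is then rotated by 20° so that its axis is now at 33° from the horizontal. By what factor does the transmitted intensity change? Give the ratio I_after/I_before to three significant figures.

I_new/I_old ≈ 9.60

Before rotation:
Unpolarized light through the first polarizer → I₁ = ½ I₀, now polarized at 13°.
I₂ = I₁ cos²(94° − 13°) = 0.5 I₀ · cos²(81°) = 0.01224 I₀.
After rotation:
Unpolarized light through the first polarizer → I₁ = ½ I₀, now polarized at 33°.
I₂ = I₁ cos²(94° − 33°) = 0.5 I₀ · cos²(61°) = 0.1175 I₀.
Ratio = 0.1175 / 0.01224 = 9.605.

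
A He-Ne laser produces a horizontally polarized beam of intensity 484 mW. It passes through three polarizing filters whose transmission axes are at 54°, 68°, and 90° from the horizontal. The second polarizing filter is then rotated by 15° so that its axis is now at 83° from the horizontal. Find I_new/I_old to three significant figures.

Before rotation:
I₁ = I₀ cos²(54° − 0°) = I₀ cos²(54°) = 0.3455 I₀.
I₂ = I₁ cos²(68° − 54°) = 0.3455 I₀ · cos²(14°) = 0.3253 I₀.
I₃ = I₂ cos²(90° − 68°) = 0.3253 I₀ · cos²(22°) = 0.2796 I₀.
After rotation:
I₁ = I₀ cos²(54° − 0°) = I₀ cos²(54°) = 0.3455 I₀.
I₂ = I₁ cos²(83° − 54°) = 0.3455 I₀ · cos²(29°) = 0.2643 I₀.
I₃ = I₂ cos²(90° − 83°) = 0.2643 I₀ · cos²(7°) = 0.2604 I₀.
Ratio = 0.2604 / 0.2796 = 0.9311.

I_new/I_old ≈ 0.931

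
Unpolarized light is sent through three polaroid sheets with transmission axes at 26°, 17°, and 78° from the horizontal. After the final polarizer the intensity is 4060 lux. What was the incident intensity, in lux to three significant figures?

Unpolarized light through the first polarizer → I₁ = ½ I₀, now polarized at 26°.
I₂ = I₁ cos²(17° − 26°) = 0.5 I₀ · cos²(9°) = 0.4878 I₀.
I₃ = I₂ cos²(78° − 17°) = 0.4878 I₀ · cos²(61°) = 0.1146 I₀.
So 4060 lux = 0.1146 I₀, giving I₀ = 4060/0.1146 = 3.541e+04 lux.

I₀ ≈ 3.54e4 lux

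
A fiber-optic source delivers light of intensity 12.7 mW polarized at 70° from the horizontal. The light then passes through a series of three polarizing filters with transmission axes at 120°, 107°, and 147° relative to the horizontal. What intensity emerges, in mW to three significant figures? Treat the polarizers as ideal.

By Malus's law, I₁ = 12.7 mW · cos²(50°) = 5.247 mW.
I₂ = I₁ · cos²(13°) = 5.247 · 0.9494 = 4.982 mW.
I₃ = I₂ · cos²(40°) = 4.982 · 0.5868 = 2.923 mW.

I ≈ 2.92 mW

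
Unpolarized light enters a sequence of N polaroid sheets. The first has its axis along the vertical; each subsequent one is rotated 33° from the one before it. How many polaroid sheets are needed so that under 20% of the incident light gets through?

N = 4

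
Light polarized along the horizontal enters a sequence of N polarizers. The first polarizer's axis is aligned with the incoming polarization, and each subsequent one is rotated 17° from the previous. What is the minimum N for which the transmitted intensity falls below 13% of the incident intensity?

N = 24

First polarizer is aligned with the polarization: full transmission.
Each further stage multiplies by cos²(17°) = 0.9145.
After N polarizers: T = 0.9145^(N−1). Require T < 0.13 ⇒ N−1 > ln(0.13)/ln(0.9145) = 22.83, so N−1 ≥ 23 and N = 24.
Check: N=24 gives T = 0.1281 < 0.13; N=23 gives T = 0.14.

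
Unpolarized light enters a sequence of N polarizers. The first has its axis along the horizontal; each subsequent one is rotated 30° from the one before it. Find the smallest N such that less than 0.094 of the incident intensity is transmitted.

First polarizer halves the unpolarized light: factor 1/2.
Each further stage multiplies by cos²(30°) = 0.75.
After N polarizers: T = 0.5·0.75^(N−1). Require T < 0.094 ⇒ N−1 > ln(0.094/0.5)/ln(0.75) = 5.81, so N−1 ≥ 6 and N = 7.
Check: N=7 gives T = 0.08899 < 0.094; N=6 gives T = 0.1187.

N = 7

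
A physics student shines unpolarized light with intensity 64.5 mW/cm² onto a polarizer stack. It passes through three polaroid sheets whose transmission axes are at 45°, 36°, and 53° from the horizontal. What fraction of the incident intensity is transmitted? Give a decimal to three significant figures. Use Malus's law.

Unpolarized light through the first polarizer → I₁ = 64.5 mW/cm²/2 = 32.25 mW/cm², polarized at 45°.
I₂ = I₁ · cos²(9°) = 32.25 · 0.9755 = 31.46 mW/cm².
I₃ = I₂ · cos²(17°) = 31.46 · 0.9145 = 28.77 mW/cm².
Transmitted fraction = 0.4461.

I/I₀ ≈ 0.446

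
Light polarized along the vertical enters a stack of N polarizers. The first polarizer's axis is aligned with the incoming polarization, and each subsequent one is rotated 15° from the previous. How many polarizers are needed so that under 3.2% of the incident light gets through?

First polarizer is aligned with the polarization: full transmission.
Each further stage multiplies by cos²(15°) = 0.933.
After N polarizers: T = 0.933^(N−1). Require T < 0.032 ⇒ N−1 > ln(0.032)/ln(0.933) = 49.64, so N−1 ≥ 50 and N = 51.
Check: N=51 gives T = 0.03122 < 0.032; N=50 gives T = 0.03346.

N = 51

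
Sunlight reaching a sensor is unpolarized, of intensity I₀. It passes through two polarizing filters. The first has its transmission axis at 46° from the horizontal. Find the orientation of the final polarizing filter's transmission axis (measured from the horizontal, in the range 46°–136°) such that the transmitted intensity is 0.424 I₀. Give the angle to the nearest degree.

Unpolarized light through the first polarizer → I₁ = ½ I₀, now polarized at 46°.
Need I₂/I₀ = 0.424, so cos²(θ − 46°) = 0.424 / 0.5 = 0.848.
θ − 46° = arccos(√0.848) = 22.9°, giving θ ≈ 46 + 22.9 = 68.9°.

θ ≈ 69°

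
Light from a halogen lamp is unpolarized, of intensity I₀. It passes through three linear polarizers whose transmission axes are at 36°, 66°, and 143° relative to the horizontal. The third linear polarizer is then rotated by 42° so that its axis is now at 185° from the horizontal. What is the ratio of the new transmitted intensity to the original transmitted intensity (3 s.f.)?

I_new/I_old ≈ 4.64

Before rotation:
Unpolarized light through the first polarizer → I₁ = ½ I₀, now polarized at 36°.
I₂ = I₁ cos²(66° − 36°) = 0.5 I₀ · cos²(30°) = 0.375 I₀.
I₃ = I₂ cos²(143° − 66°) = 0.375 I₀ · cos²(77°) = 0.01898 I₀.
After rotation:
Unpolarized light through the first polarizer → I₁ = ½ I₀, now polarized at 36°.
I₂ = I₁ cos²(66° − 36°) = 0.5 I₀ · cos²(30°) = 0.375 I₀.
Angle between axes 2 and 3: 61°. I₃ = 0.375 I₀ · cos²(61°) = 0.08814 I₀.
Ratio = 0.08814 / 0.01898 = 4.645.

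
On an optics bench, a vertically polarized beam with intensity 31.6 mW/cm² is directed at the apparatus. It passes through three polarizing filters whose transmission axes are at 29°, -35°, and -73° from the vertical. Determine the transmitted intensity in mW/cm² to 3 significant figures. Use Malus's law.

I ≈ 2.88 mW/cm²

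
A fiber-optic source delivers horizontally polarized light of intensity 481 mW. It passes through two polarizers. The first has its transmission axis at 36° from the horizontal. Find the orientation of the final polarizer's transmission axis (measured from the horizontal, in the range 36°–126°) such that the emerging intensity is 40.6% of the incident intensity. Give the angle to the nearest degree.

θ ≈ 74°

I₁ = I₀ cos²(36° − 0°) = I₀ cos²(36°) = 0.6545 I₀.
Need I₂/I₀ = 0.406, so cos²(θ − 36°) = 0.406 / 0.6545 = 0.6203.
θ − 36° = arccos(√0.6203) = 38.0°, giving θ ≈ 36 + 38.0 = 74.0°.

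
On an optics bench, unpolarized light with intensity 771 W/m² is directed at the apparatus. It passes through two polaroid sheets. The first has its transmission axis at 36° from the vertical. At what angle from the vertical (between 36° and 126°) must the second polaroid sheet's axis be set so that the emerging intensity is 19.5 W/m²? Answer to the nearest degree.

θ ≈ 113°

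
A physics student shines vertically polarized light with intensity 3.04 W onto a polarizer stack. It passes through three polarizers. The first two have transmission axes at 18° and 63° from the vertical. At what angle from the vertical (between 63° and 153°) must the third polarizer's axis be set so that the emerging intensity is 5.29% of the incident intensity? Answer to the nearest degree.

θ ≈ 133°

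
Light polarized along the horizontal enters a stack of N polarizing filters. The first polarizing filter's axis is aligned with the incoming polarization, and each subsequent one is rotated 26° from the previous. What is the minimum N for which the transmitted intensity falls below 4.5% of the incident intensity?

First polarizer is aligned with the polarization: full transmission.
Each further stage multiplies by cos²(26°) = 0.8078.
After N polarizers: T = 0.8078^(N−1). Require T < 0.045 ⇒ N−1 > ln(0.045)/ln(0.8078) = 14.53, so N−1 ≥ 15 and N = 16.
Check: N=16 gives T = 0.04072 < 0.045; N=15 gives T = 0.05041.

N = 16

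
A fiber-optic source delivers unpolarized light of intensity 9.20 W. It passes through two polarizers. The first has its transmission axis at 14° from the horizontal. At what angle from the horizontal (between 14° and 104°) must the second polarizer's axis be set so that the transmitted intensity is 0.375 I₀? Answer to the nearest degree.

θ ≈ 44°

Unpolarized light through the first polarizer → I₁ = ½ I₀, now polarized at 14°.
Need I₂/I₀ = 0.375, so cos²(θ − 14°) = 0.375 / 0.5 = 0.75.
θ − 14° = arccos(√0.75) = 30.0°, giving θ ≈ 14 + 30.0 = 44.0°.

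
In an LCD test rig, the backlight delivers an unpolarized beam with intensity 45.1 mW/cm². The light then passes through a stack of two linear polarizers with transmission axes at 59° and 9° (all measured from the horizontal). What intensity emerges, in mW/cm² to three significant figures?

Unpolarized light through the first polarizer → I₁ = 45.1 mW/cm²/2 = 22.55 mW/cm², polarized at 59°.
I₂ = I₁ · cos²(50°) = 22.55 · 0.4132 = 9.317 mW/cm².

I ≈ 9.32 mW/cm²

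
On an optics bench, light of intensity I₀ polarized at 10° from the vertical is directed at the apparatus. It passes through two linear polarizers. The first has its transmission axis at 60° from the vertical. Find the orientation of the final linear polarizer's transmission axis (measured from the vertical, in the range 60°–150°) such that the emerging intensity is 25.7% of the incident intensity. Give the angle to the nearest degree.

By Malus's law, I₁ = I₀ cos²(60° − 10°) = I₀ cos²(50°) = 0.4132 I₀.
Need I₂/I₀ = 0.257, so cos²(θ − 60°) = 0.257 / 0.4132 = 0.622.
θ − 60° = arccos(√0.622) = 37.9°, giving θ ≈ 60 + 37.9 = 97.9°.

θ ≈ 98°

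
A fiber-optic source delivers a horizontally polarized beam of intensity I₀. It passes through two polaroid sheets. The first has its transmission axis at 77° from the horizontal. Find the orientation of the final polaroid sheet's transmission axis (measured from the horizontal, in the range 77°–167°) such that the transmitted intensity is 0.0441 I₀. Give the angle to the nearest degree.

By Malus's law, I₁ = I₀ cos²(77° − 0°) = I₀ cos²(77°) = 0.0506 I₀.
Need I₂/I₀ = 0.0441, so cos²(θ − 77°) = 0.0441 / 0.0506 = 0.8715.
θ − 77° = arccos(√0.8715) = 21.0°, giving θ ≈ 77 + 21.0 = 98.0°.

θ ≈ 98°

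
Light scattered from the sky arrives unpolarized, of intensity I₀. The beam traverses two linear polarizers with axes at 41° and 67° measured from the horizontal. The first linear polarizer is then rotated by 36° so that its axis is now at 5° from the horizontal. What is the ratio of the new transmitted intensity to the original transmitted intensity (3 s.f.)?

I_new/I_old ≈ 0.273

Before rotation:
Unpolarized light through the first polarizer → I₁ = ½ I₀, now polarized at 41°.
I₂ = I₁ cos²(67° − 41°) = 0.5 I₀ · cos²(26°) = 0.4039 I₀.
After rotation:
Unpolarized light through the first polarizer → I₁ = ½ I₀, now polarized at 5°.
I₂ = I₁ cos²(67° − 5°) = 0.5 I₀ · cos²(62°) = 0.1102 I₀.
Ratio = 0.1102 / 0.4039 = 0.2728.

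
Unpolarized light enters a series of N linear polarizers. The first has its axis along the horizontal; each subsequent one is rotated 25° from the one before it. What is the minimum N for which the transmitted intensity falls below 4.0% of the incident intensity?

First polarizer halves the unpolarized light: factor 1/2.
Each further stage multiplies by cos²(25°) = 0.8214.
After N polarizers: T = 0.5·0.8214^(N−1). Require T < 0.040 ⇒ N−1 > ln(0.040/0.5)/ln(0.8214) = 12.84, so N−1 ≥ 13 and N = 14.
Check: N=14 gives T = 0.03874 < 0.040; N=13 gives T = 0.04716.

N = 14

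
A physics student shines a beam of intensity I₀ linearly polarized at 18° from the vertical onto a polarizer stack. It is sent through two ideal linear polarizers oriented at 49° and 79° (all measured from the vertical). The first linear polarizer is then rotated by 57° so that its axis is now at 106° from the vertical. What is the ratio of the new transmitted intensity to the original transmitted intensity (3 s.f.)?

Before rotation:
By Malus's law, I₁ = I₀ cos²(49° − 18°) = I₀ cos²(31°) = 0.7347 I₀.
I₂ = I₁ cos²(79° − 49°) = 0.7347 I₀ · cos²(30°) = 0.5511 I₀.
After rotation:
I₁ = I₀ cos²(106° − 18°) = I₀ cos²(88°) = 0.001218 I₀.
I₂ = I₁ cos²(79° − 106°) = 0.001218 I₀ · cos²(27°) = 0.0009669 I₀.
Ratio = 0.0009669 / 0.5511 = 0.001755.

I_new/I_old ≈ 0.00175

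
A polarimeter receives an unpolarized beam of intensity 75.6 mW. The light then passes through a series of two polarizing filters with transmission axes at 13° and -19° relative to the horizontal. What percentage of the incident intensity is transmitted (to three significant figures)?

≈ 36.0%

Unpolarized light through the first polarizer → I₁ = 75.6 mW/2 = 37.8 mW, polarized at 13°.
I₂ = I₁ · cos²(32°) = 37.8 · 0.7192 = 27.19 mW.
That is 35.96% of the incident intensity.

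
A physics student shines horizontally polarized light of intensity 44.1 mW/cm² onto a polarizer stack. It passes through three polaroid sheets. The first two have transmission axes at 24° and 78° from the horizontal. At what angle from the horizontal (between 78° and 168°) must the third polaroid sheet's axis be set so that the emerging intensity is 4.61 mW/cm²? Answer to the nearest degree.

I₁ = I₀ cos²(24° − 0°) = I₀ cos²(24°) = 0.8346 I₀.
I₂ = I₁ cos²(78° − 24°) = 0.8346 I₀ · cos²(54°) = 0.2883 I₀.
Target fraction: 4.61 / 44.1 mW/cm² = 0.1045 of I₀.
Need I₃/I₀ = 0.1045, so cos²(θ − 78°) = 0.1045 / 0.2883 = 0.3625.
θ − 78° = arccos(√0.3625) = 53.0°, giving θ ≈ 78 + 53.0 = 131.0°.

θ ≈ 131°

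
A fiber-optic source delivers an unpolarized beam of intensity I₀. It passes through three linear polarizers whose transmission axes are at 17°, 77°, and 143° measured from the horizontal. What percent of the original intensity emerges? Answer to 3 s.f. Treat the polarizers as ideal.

≈ 2.07%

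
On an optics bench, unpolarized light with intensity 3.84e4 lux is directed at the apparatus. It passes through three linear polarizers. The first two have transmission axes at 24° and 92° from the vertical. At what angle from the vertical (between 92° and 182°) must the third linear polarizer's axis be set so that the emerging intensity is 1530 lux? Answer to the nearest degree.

Unpolarized light through the first polarizer → I₁ = ½ I₀, now polarized at 24°.
I₂ = I₁ cos²(92° − 24°) = 0.5 I₀ · cos²(68°) = 0.07017 I₀.
Target fraction: 1530 / 3.84e4 lux = 0.03984 of I₀.
Need I₃/I₀ = 0.03984, so cos²(θ − 92°) = 0.03984 / 0.07017 = 0.5679.
θ − 92° = arccos(√0.5679) = 41.1°, giving θ ≈ 92 + 41.1 = 133.1°.

θ ≈ 133°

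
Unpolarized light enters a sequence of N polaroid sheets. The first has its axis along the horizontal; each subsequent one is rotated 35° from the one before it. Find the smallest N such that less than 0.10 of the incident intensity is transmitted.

N = 6

First polarizer halves the unpolarized light: factor 1/2.
Each further stage multiplies by cos²(35°) = 0.671.
After N polarizers: T = 0.5·0.671^(N−1). Require T < 0.10 ⇒ N−1 > ln(0.10/0.5)/ln(0.671) = 4.03, so N−1 ≥ 5 and N = 6.
Check: N=6 gives T = 0.06802 < 0.10; N=5 gives T = 0.1014.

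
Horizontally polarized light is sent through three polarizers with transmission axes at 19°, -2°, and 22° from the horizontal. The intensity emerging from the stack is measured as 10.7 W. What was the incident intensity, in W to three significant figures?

I₀ ≈ 16.5 W

By Malus's law, I₁ = I₀ cos²(19° − 0°) = I₀ cos²(19°) = 0.894 I₀.
I₂ = I₁ cos²(-2° − 19°) = 0.894 I₀ · cos²(21°) = 0.7792 I₀.
I₃ = I₂ cos²(22° + 2°) = 0.7792 I₀ · cos²(24°) = 0.6503 I₀.
So 10.7 W = 0.6503 I₀, giving I₀ = 10.7/0.6503 = 16.45 W.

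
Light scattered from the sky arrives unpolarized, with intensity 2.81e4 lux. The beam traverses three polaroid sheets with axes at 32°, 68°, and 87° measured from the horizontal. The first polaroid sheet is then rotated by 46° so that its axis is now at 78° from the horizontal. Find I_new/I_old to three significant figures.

I_new/I_old ≈ 1.48

Before rotation:
Unpolarized light through the first polarizer → I₁ = ½ I₀, now polarized at 32°.
I₂ = I₁ cos²(68° − 32°) = 0.5 I₀ · cos²(36°) = 0.3273 I₀.
I₃ = I₂ cos²(87° − 68°) = 0.3273 I₀ · cos²(19°) = 0.2926 I₀.
After rotation:
Unpolarized light through the first polarizer → I₁ = ½ I₀, now polarized at 78°.
I₂ = I₁ cos²(68° − 78°) = 0.5 I₀ · cos²(10°) = 0.4849 I₀.
I₃ = I₂ cos²(87° − 68°) = 0.4849 I₀ · cos²(19°) = 0.4335 I₀.
Ratio = 0.4335 / 0.2926 = 1.482.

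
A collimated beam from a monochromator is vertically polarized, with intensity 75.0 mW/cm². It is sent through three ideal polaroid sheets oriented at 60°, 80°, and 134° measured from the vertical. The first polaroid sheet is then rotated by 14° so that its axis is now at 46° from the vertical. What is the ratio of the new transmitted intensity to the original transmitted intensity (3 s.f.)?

Before rotation:
I₁ = I₀ cos²(60° − 0°) = I₀ cos²(60°) = 0.25 I₀.
I₂ = I₁ cos²(80° − 60°) = 0.25 I₀ · cos²(20°) = 0.2208 I₀.
I₃ = I₂ cos²(134° − 80°) = 0.2208 I₀ · cos²(54°) = 0.07627 I₀.
After rotation:
I₁ = I₀ cos²(46° − 0°) = I₀ cos²(46°) = 0.4826 I₀.
I₂ = I₁ cos²(80° − 46°) = 0.4826 I₀ · cos²(34°) = 0.3317 I₀.
I₃ = I₂ cos²(134° − 80°) = 0.3317 I₀ · cos²(54°) = 0.1146 I₀.
Ratio = 0.1146 / 0.07627 = 1.502.

I_new/I_old ≈ 1.50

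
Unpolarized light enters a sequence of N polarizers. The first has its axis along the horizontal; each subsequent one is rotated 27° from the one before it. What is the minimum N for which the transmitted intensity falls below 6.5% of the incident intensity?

N = 10

First polarizer halves the unpolarized light: factor 1/2.
Each further stage multiplies by cos²(27°) = 0.7939.
After N polarizers: T = 0.5·0.7939^(N−1). Require T < 0.065 ⇒ N−1 > ln(0.065/0.5)/ln(0.7939) = 8.84, so N−1 ≥ 9 and N = 10.
Check: N=10 gives T = 0.06264 < 0.065; N=9 gives T = 0.0789.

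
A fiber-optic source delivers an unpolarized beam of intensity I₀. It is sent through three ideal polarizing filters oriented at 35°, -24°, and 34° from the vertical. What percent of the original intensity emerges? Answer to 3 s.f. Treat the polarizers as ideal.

Unpolarized light through the first polarizer → I₁ = ½ I₀, now polarized at 35°.
I₂ = I₁ cos²(-24° − 35°) = 0.5 I₀ · cos²(59°) = 0.1326 I₀.
I₃ = I₂ cos²(34° + 24°) = 0.1326 I₀ · cos²(58°) = 0.03725 I₀.
That is 3.725% of the incident intensity.

≈ 3.72%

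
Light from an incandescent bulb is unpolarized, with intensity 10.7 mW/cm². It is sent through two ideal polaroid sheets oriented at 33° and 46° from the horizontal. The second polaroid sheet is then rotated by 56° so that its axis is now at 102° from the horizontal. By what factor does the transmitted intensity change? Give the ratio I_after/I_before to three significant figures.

Before rotation:
Unpolarized light through the first polarizer → I₁ = ½ I₀, now polarized at 33°.
I₂ = I₁ cos²(46° − 33°) = 0.5 I₀ · cos²(13°) = 0.4747 I₀.
After rotation:
Unpolarized light through the first polarizer → I₁ = ½ I₀, now polarized at 33°.
I₂ = I₁ cos²(102° − 33°) = 0.5 I₀ · cos²(69°) = 0.06421 I₀.
Ratio = 0.06421 / 0.4747 = 0.1353.

I_new/I_old ≈ 0.135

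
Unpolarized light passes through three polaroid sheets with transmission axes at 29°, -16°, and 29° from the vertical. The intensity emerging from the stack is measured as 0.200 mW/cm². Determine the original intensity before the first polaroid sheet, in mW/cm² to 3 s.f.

I₀ ≈ 1.60 mW/cm²

Unpolarized light through the first polarizer → I₁ = ½ I₀, now polarized at 29°.
I₂ = I₁ cos²(-16° − 29°) = 0.5 I₀ · cos²(45°) = 0.25 I₀.
I₃ = I₂ cos²(29° + 16°) = 0.25 I₀ · cos²(45°) = 0.125 I₀.
So 0.200 mW/cm² = 0.125 I₀, giving I₀ = 0.200/0.125 = 1.6 mW/cm².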